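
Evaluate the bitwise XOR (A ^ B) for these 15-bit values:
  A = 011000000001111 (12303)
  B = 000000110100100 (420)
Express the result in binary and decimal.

Apply ^ to each column (1 where bits differ):
  011000000001111
^ 000000110100100
-----------------
  011000110101011

Answer: 011000110101011 (12715)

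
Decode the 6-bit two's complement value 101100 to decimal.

MSB is 1, so the value is negative. Find the magnitude:
1. Invert bits:  010011
2. Add 1:        010100  = 20
3. Apply sign:   -20

Answer: -20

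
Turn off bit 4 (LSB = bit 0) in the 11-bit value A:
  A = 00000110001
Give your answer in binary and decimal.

Mask = ~(1 << 4) = 11111101111
Bit 4 of A is 1, so AND-ing with the mask clears it to 0.
  00000110001
& 11111101111
-------------
  00000100001

Answer: 00000100001 (33)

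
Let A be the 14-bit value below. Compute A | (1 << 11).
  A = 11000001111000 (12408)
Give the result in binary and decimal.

Mask = 1 << 11 = 00100000000000
Bit 11 of A is 0, so OR-ing with the mask flips it to 1.
  11000001111000
| 00100000000000
----------------
  11100001111000

Answer: 11100001111000 (14456)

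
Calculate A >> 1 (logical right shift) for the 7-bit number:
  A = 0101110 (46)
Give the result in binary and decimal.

Logical shift right by 1: drop the bottom 1 bit(s), prepend 1 zero(s) on the left.
  0101110  ->  keep [010111], discard [0], prepend 0
= 0010111

Answer: 0010111 (23)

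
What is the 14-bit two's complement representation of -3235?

1. Binary of +3235:  00110010100011
2. Invert bits:     11001101011100
3. Add 1:           11001101011101

Answer: 11001101011101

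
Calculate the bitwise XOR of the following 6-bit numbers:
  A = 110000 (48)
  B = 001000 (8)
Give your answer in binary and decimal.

Apply ^ to each column (1 where bits differ):
  110000
^ 001000
--------
  111000

Answer: 111000 (56)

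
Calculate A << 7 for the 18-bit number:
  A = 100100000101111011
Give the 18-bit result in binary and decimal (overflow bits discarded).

Shift left by 7: drop the top 7 bit(s), append 7 zero(s) on the right.
  100100000101111011  ->  discard [1001000], keep [00101111011], append 0000000
= 001011110110000000

Answer: 001011110110000000 (48512)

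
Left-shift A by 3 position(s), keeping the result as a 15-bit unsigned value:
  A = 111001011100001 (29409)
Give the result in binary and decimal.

Shift left by 3: drop the top 3 bit(s), append 3 zero(s) on the right.
  111001011100001  ->  discard [111], keep [001011100001], append 000
= 001011100001000

Answer: 001011100001000 (5896)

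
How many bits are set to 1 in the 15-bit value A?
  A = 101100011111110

101100011111110
1-bits at positions (from bit 0 = LSB): 1, 2, 3, 4, 5, 6, 7, 11, 12, 14
Count = 10

Answer: 10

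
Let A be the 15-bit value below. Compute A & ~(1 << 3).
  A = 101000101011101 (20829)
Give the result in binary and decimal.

Mask = ~(1 << 3) = 111111111110111
Bit 3 of A is 1, so AND-ing with the mask clears it to 0.
  101000101011101
& 111111111110111
-----------------
  101000101010101

Answer: 101000101010101 (20821)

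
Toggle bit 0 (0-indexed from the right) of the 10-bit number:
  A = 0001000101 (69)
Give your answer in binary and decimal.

Mask = 1 << 0 = 0000000001
Bit 0 of A is 1; XOR with the mask flips it to 0.
  0001000101
^ 0000000001
------------
  0001000100

Answer: 0001000100 (68)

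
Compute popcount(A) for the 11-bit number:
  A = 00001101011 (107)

00001101011
1-bits at positions (from bit 0 = LSB): 0, 1, 3, 5, 6
Count = 5

Answer: 5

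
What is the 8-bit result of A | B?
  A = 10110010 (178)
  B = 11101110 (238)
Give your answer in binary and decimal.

Apply | to each column (1 where either bit is 1):
  10110010
| 11101110
----------
  11111110

Answer: 11111110 (254)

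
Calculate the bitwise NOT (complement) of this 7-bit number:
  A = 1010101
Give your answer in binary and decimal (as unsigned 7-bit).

Flip each bit (0->1, 1->0):
  1010101
  0101010

Answer: 0101010 (42)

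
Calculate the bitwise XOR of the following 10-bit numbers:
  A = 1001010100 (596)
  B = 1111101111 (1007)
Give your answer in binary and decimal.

Apply ^ to each column (1 where bits differ):
  1001010100
^ 1111101111
------------
  0110111011

Answer: 0110111011 (443)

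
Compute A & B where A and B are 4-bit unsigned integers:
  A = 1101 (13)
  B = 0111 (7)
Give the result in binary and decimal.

Apply & to each column (1 only where both bits are 1):
  1101
& 0111
------
  0101

Answer: 0101 (5)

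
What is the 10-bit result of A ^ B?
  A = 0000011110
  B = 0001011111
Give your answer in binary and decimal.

Apply ^ to each column (1 where bits differ):
  0000011110
^ 0001011111
------------
  0001000001

Answer: 0001000001 (65)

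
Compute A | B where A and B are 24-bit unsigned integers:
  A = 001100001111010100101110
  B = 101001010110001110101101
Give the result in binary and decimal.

Apply | to each column (1 where either bit is 1):
  001100001111010100101110
| 101001010110001110101101
--------------------------
  101101011111011110101111

Answer: 101101011111011110101111 (11925423)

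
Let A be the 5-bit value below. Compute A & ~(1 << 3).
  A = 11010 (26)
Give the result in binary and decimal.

Mask = ~(1 << 3) = 10111
Bit 3 of A is 1, so AND-ing with the mask clears it to 0.
  11010
& 10111
-------
  10010

Answer: 10010 (18)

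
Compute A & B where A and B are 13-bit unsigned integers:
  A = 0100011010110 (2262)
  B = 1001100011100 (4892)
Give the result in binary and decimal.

Apply & to each column (1 only where both bits are 1):
  0100011010110
& 1001100011100
---------------
  0000000010100

Answer: 0000000010100 (20)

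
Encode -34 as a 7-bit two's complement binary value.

1. Binary of +34:  0100010
2. Invert bits:     1011101
3. Add 1:           1011110

Answer: 1011110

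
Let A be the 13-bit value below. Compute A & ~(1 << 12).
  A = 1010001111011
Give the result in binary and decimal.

Mask = ~(1 << 12) = 0111111111111
Bit 12 of A is 1, so AND-ing with the mask clears it to 0.
  1010001111011
& 0111111111111
---------------
  0010001111011

Answer: 0010001111011 (1147)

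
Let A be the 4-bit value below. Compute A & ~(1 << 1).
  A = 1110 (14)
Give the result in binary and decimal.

Mask = ~(1 << 1) = 1101
Bit 1 of A is 1, so AND-ing with the mask clears it to 0.
  1110
& 1101
------
  1100

Answer: 1100 (12)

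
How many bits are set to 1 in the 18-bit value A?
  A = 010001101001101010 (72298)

010001101001101010
1-bits at positions (from bit 0 = LSB): 1, 3, 5, 6, 9, 11, 12, 16
Count = 8

Answer: 8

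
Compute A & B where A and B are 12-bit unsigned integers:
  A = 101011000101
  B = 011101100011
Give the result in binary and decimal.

Apply & to each column (1 only where both bits are 1):
  101011000101
& 011101100011
--------------
  001001000001

Answer: 001001000001 (577)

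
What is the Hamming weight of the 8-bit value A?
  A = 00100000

00100000
1-bits at positions (from bit 0 = LSB): 5
Count = 1

Answer: 1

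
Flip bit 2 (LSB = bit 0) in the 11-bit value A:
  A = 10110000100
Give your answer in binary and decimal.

Mask = 1 << 2 = 00000000100
Bit 2 of A is 1; XOR with the mask flips it to 0.
  10110000100
^ 00000000100
-------------
  10110000000

Answer: 10110000000 (1408)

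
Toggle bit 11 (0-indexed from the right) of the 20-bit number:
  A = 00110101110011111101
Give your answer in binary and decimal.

Mask = 1 << 11 = 00000000100000000000
Bit 11 of A is 1; XOR with the mask flips it to 0.
  00110101110011111101
^ 00000000100000000000
----------------------
  00110101010011111101

Answer: 00110101010011111101 (218365)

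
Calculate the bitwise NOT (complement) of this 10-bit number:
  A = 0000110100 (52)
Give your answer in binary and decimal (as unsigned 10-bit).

Flip each bit (0->1, 1->0):
  0000110100
  1111001011

Answer: 1111001011 (971)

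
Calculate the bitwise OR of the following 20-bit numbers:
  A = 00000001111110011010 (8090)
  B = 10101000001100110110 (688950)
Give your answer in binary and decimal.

Apply | to each column (1 where either bit is 1):
  00000001111110011010
| 10101000001100110110
----------------------
  10101001111110111110

Answer: 10101001111110111110 (696254)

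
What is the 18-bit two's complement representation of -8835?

1. Binary of +8835:  000010001010000011
2. Invert bits:     111101110101111100
3. Add 1:           111101110101111101

Answer: 111101110101111101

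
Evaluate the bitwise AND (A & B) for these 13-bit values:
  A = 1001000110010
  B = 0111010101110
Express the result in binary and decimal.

Apply & to each column (1 only where both bits are 1):
  1001000110010
& 0111010101110
---------------
  0001000100010

Answer: 0001000100010 (546)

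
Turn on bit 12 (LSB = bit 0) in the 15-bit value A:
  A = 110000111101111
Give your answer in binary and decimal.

Mask = 1 << 12 = 001000000000000
Bit 12 of A is 0, so OR-ing with the mask flips it to 1.
  110000111101111
| 001000000000000
-----------------
  111000111101111

Answer: 111000111101111 (29167)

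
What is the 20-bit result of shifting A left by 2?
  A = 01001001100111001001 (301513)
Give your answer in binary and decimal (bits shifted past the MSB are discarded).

Shift left by 2: drop the top 2 bit(s), append 2 zero(s) on the right.
  01001001100111001001  ->  discard [01], keep [001001100111001001], append 00
= 00100110011100100100

Answer: 00100110011100100100 (157476)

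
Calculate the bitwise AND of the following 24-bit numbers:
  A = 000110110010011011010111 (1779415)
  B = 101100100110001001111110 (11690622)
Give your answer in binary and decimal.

Apply & to each column (1 only where both bits are 1):
  000110110010011011010111
& 101100100110001001111110
--------------------------
  000100100010001001010110

Answer: 000100100010001001010110 (1188438)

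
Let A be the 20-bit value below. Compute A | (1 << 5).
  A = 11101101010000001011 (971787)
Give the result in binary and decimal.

Mask = 1 << 5 = 00000000000000100000
Bit 5 of A is 0, so OR-ing with the mask flips it to 1.
  11101101010000001011
| 00000000000000100000
----------------------
  11101101010000101011

Answer: 11101101010000101011 (971819)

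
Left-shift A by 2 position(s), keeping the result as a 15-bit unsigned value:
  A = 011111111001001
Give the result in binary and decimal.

Shift left by 2: drop the top 2 bit(s), append 2 zero(s) on the right.
  011111111001001  ->  discard [01], keep [1111111001001], append 00
= 111111100100100

Answer: 111111100100100 (32548)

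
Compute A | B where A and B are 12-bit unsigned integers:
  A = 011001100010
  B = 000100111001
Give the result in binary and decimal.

Apply | to each column (1 where either bit is 1):
  011001100010
| 000100111001
--------------
  011101111011

Answer: 011101111011 (1915)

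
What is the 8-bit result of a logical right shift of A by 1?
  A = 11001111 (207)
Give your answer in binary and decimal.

Logical shift right by 1: drop the bottom 1 bit(s), prepend 1 zero(s) on the left.
  11001111  ->  keep [1100111], discard [1], prepend 0
= 01100111

Answer: 01100111 (103)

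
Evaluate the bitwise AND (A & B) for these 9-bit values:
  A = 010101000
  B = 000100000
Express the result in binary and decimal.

Apply & to each column (1 only where both bits are 1):
  010101000
& 000100000
-----------
  000100000

Answer: 000100000 (32)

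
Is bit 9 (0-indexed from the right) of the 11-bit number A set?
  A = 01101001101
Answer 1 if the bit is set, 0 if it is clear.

Bit 9 is the 10th from the right.
  01101001101
   ^
That bit is 1.

Answer: 1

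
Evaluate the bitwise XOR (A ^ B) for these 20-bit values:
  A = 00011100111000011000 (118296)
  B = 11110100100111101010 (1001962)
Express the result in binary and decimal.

Apply ^ to each column (1 where bits differ):
  00011100111000011000
^ 11110100100111101010
----------------------
  11101000011111110010

Answer: 11101000011111110010 (952306)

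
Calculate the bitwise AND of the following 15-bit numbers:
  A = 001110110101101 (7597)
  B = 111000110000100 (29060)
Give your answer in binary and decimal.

Apply & to each column (1 only where both bits are 1):
  001110110101101
& 111000110000100
-----------------
  001000110000100

Answer: 001000110000100 (4484)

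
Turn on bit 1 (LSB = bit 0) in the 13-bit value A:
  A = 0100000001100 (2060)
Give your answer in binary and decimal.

Mask = 1 << 1 = 0000000000010
Bit 1 of A is 0, so OR-ing with the mask flips it to 1.
  0100000001100
| 0000000000010
---------------
  0100000001110

Answer: 0100000001110 (2062)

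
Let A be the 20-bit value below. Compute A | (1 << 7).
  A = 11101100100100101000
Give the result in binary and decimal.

Mask = 1 << 7 = 00000000000010000000
Bit 7 of A is 0, so OR-ing with the mask flips it to 1.
  11101100100100101000
| 00000000000010000000
----------------------
  11101100100110101000

Answer: 11101100100110101000 (969128)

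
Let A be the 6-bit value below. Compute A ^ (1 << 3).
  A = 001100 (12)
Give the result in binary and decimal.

Mask = 1 << 3 = 001000
Bit 3 of A is 1; XOR with the mask flips it to 0.
  001100
^ 001000
--------
  000100

Answer: 000100 (4)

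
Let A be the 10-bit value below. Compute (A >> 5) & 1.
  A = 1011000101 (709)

Bit 5 is the 6th from the right.
  1011000101
      ^
That bit is 0.

Answer: 0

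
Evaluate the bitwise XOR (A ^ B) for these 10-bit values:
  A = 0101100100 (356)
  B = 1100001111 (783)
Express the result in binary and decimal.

Apply ^ to each column (1 where bits differ):
  0101100100
^ 1100001111
------------
  1001101011

Answer: 1001101011 (619)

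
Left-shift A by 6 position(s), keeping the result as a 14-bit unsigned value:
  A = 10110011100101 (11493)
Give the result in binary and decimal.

Shift left by 6: drop the top 6 bit(s), append 6 zero(s) on the right.
  10110011100101  ->  discard [101100], keep [11100101], append 000000
= 11100101000000

Answer: 11100101000000 (14656)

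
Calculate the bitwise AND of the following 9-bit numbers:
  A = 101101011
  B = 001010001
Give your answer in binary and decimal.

Apply & to each column (1 only where both bits are 1):
  101101011
& 001010001
-----------
  001000001

Answer: 001000001 (65)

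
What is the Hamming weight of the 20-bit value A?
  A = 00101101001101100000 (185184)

00101101001101100000
1-bits at positions (from bit 0 = LSB): 5, 6, 8, 9, 12, 14, 15, 17
Count = 8

Answer: 8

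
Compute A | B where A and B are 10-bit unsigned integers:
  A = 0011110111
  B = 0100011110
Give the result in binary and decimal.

Apply | to each column (1 where either bit is 1):
  0011110111
| 0100011110
------------
  0111111111

Answer: 0111111111 (511)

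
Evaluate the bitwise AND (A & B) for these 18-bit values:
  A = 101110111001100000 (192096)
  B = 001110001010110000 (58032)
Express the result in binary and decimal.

Apply & to each column (1 only where both bits are 1):
  101110111001100000
& 001110001010110000
--------------------
  001110001000100000

Answer: 001110001000100000 (57888)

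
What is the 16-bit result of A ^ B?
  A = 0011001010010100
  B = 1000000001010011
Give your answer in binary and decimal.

Apply ^ to each column (1 where bits differ):
  0011001010010100
^ 1000000001010011
------------------
  1011001011000111

Answer: 1011001011000111 (45767)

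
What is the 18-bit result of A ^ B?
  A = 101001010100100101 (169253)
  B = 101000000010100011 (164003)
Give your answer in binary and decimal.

Apply ^ to each column (1 where bits differ):
  101001010100100101
^ 101000000010100011
--------------------
  000001010110000110

Answer: 000001010110000110 (5510)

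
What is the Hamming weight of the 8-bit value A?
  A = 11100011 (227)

11100011
1-bits at positions (from bit 0 = LSB): 0, 1, 5, 6, 7
Count = 5

Answer: 5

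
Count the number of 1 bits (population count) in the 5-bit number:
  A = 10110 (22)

10110
1-bits at positions (from bit 0 = LSB): 1, 2, 4
Count = 3

Answer: 3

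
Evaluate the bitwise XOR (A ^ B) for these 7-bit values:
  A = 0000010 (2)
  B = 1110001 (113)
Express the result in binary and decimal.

Apply ^ to each column (1 where bits differ):
  0000010
^ 1110001
---------
  1110011

Answer: 1110011 (115)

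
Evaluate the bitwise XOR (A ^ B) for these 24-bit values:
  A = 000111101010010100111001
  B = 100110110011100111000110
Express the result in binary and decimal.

Apply ^ to each column (1 where bits differ):
  000111101010010100111001
^ 100110110011100111000110
--------------------------
  100001011001110011111111

Answer: 100001011001110011111111 (8756479)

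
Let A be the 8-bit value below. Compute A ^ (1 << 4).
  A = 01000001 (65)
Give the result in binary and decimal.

Mask = 1 << 4 = 00010000
Bit 4 of A is 0; XOR with the mask flips it to 1.
  01000001
^ 00010000
----------
  01010001

Answer: 01010001 (81)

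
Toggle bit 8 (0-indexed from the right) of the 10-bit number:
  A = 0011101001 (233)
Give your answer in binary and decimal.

Mask = 1 << 8 = 0100000000
Bit 8 of A is 0; XOR with the mask flips it to 1.
  0011101001
^ 0100000000
------------
  0111101001

Answer: 0111101001 (489)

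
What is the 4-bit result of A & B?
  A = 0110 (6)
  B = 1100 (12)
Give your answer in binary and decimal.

Apply & to each column (1 only where both bits are 1):
  0110
& 1100
------
  0100

Answer: 0100 (4)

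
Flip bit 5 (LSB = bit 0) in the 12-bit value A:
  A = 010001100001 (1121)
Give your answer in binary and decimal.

Mask = 1 << 5 = 000000100000
Bit 5 of A is 1; XOR with the mask flips it to 0.
  010001100001
^ 000000100000
--------------
  010001000001

Answer: 010001000001 (1089)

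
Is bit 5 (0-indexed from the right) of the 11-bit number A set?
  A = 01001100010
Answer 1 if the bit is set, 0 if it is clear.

Bit 5 is the 6th from the right.
  01001100010
       ^
That bit is 1.

Answer: 1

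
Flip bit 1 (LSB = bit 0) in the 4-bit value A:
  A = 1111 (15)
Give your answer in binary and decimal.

Mask = 1 << 1 = 0010
Bit 1 of A is 1; XOR with the mask flips it to 0.
  1111
^ 0010
------
  1101

Answer: 1101 (13)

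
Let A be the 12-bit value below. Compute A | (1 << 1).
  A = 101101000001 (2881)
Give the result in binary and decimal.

Mask = 1 << 1 = 000000000010
Bit 1 of A is 0, so OR-ing with the mask flips it to 1.
  101101000001
| 000000000010
--------------
  101101000011

Answer: 101101000011 (2883)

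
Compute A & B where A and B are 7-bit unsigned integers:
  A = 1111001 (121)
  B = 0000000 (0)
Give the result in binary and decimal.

Apply & to each column (1 only where both bits are 1):
  1111001
& 0000000
---------
  0000000

Answer: 0000000 (0)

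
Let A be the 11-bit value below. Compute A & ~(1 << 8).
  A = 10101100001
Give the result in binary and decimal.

Mask = ~(1 << 8) = 11011111111
Bit 8 of A is 1, so AND-ing with the mask clears it to 0.
  10101100001
& 11011111111
-------------
  10001100001

Answer: 10001100001 (1121)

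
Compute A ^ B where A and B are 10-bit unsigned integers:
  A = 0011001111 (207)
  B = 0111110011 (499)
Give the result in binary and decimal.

Apply ^ to each column (1 where bits differ):
  0011001111
^ 0111110011
------------
  0100111100

Answer: 0100111100 (316)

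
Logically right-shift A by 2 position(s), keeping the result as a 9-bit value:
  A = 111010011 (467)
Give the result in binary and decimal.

Logical shift right by 2: drop the bottom 2 bit(s), prepend 2 zero(s) on the left.
  111010011  ->  keep [1110100], discard [11], prepend 00
= 001110100

Answer: 001110100 (116)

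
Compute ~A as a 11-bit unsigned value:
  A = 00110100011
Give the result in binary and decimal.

Flip each bit (0->1, 1->0):
  00110100011
  11001011100

Answer: 11001011100 (1628)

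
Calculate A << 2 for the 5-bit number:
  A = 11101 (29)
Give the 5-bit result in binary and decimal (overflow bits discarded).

Shift left by 2: drop the top 2 bit(s), append 2 zero(s) on the right.
  11101  ->  discard [11], keep [101], append 00
= 10100

Answer: 10100 (20)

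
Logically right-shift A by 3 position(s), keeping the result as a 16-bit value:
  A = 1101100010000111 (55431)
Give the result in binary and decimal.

Logical shift right by 3: drop the bottom 3 bit(s), prepend 3 zero(s) on the left.
  1101100010000111  ->  keep [1101100010000], discard [111], prepend 000
= 0001101100010000

Answer: 0001101100010000 (6928)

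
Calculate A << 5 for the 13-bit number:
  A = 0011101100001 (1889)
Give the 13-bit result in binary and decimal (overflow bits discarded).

Shift left by 5: drop the top 5 bit(s), append 5 zero(s) on the right.
  0011101100001  ->  discard [00111], keep [01100001], append 00000
= 0110000100000

Answer: 0110000100000 (3104)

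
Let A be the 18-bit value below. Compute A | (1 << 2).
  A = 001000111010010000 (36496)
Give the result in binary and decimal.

Mask = 1 << 2 = 000000000000000100
Bit 2 of A is 0, so OR-ing with the mask flips it to 1.
  001000111010010000
| 000000000000000100
--------------------
  001000111010010100

Answer: 001000111010010100 (36500)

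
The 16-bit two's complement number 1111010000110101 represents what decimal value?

MSB is 1, so the value is negative. Find the magnitude:
1. Invert bits:  0000101111001010
2. Add 1:        0000101111001011  = 3019
3. Apply sign:   -3019

Answer: -3019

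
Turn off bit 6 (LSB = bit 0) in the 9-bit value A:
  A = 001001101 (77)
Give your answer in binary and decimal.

Mask = ~(1 << 6) = 110111111
Bit 6 of A is 1, so AND-ing with the mask clears it to 0.
  001001101
& 110111111
-----------
  000001101

Answer: 000001101 (13)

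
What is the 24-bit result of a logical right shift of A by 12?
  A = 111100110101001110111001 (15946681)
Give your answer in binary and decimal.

Logical shift right by 12: drop the bottom 12 bit(s), prepend 12 zero(s) on the left.
  111100110101001110111001  ->  keep [111100110101], discard [001110111001], prepend 000000000000
= 000000000000111100110101

Answer: 000000000000111100110101 (3893)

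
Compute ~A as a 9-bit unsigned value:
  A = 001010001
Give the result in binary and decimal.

Flip each bit (0->1, 1->0):
  001010001
  110101110

Answer: 110101110 (430)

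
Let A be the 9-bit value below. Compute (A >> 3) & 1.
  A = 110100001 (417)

Bit 3 is the 4th from the right.
  110100001
       ^
That bit is 0.

Answer: 0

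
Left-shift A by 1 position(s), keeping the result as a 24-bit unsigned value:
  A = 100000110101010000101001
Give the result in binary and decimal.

Shift left by 1: drop the top 1 bit(s), append 1 zero(s) on the right.
  100000110101010000101001  ->  discard [1], keep [00000110101010000101001], append 0
= 000001101010100001010010

Answer: 000001101010100001010010 (436306)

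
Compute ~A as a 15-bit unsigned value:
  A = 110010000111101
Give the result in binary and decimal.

Flip each bit (0->1, 1->0):
  110010000111101
  001101111000010

Answer: 001101111000010 (7106)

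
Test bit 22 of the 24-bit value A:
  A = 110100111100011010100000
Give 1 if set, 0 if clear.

Bit 22 is the 23rd from the right.
  110100111100011010100000
   ^
That bit is 1.

Answer: 1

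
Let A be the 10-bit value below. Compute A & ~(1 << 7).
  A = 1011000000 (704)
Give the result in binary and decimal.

Mask = ~(1 << 7) = 1101111111
Bit 7 of A is 1, so AND-ing with the mask clears it to 0.
  1011000000
& 1101111111
------------
  1001000000

Answer: 1001000000 (576)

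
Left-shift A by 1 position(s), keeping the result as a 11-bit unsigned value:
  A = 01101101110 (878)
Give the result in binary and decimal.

Shift left by 1: drop the top 1 bit(s), append 1 zero(s) on the right.
  01101101110  ->  discard [0], keep [1101101110], append 0
= 11011011100

Answer: 11011011100 (1756)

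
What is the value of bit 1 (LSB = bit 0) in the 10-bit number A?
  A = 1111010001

Bit 1 is the 2nd from the right.
  1111010001
          ^
That bit is 0.

Answer: 0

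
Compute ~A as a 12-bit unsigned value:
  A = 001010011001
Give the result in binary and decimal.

Flip each bit (0->1, 1->0):
  001010011001
  110101100110

Answer: 110101100110 (3430)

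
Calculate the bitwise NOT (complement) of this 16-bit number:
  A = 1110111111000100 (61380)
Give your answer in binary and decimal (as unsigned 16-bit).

Flip each bit (0->1, 1->0):
  1110111111000100
  0001000000111011

Answer: 0001000000111011 (4155)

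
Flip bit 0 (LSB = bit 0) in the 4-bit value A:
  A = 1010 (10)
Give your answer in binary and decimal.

Mask = 1 << 0 = 0001
Bit 0 of A is 0; XOR with the mask flips it to 1.
  1010
^ 0001
------
  1011

Answer: 1011 (11)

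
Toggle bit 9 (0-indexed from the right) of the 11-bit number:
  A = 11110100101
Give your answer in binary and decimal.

Mask = 1 << 9 = 01000000000
Bit 9 of A is 1; XOR with the mask flips it to 0.
  11110100101
^ 01000000000
-------------
  10110100101

Answer: 10110100101 (1445)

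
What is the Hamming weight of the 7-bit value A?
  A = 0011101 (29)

0011101
1-bits at positions (from bit 0 = LSB): 0, 2, 3, 4
Count = 4

Answer: 4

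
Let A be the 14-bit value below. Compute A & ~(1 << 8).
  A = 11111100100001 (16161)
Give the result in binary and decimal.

Mask = ~(1 << 8) = 11111011111111
Bit 8 of A is 1, so AND-ing with the mask clears it to 0.
  11111100100001
& 11111011111111
----------------
  11111000100001

Answer: 11111000100001 (15905)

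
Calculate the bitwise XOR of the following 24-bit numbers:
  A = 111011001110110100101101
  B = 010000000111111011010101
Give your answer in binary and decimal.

Apply ^ to each column (1 where bits differ):
  111011001110110100101101
^ 010000000111111011010101
--------------------------
  101011001001001111111000

Answer: 101011001001001111111000 (11310072)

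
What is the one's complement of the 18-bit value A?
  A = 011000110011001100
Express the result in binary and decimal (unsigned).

Flip each bit (0->1, 1->0):
  011000110011001100
  100111001100110011

Answer: 100111001100110011 (160563)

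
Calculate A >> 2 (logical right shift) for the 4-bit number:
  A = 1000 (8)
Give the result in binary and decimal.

Logical shift right by 2: drop the bottom 2 bit(s), prepend 2 zero(s) on the left.
  1000  ->  keep [10], discard [00], prepend 00
= 0010

Answer: 0010 (2)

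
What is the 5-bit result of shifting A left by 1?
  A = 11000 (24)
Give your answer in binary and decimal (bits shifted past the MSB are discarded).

Shift left by 1: drop the top 1 bit(s), append 1 zero(s) on the right.
  11000  ->  discard [1], keep [1000], append 0
= 10000

Answer: 10000 (16)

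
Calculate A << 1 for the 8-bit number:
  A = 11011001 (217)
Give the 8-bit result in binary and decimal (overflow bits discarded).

Shift left by 1: drop the top 1 bit(s), append 1 zero(s) on the right.
  11011001  ->  discard [1], keep [1011001], append 0
= 10110010

Answer: 10110010 (178)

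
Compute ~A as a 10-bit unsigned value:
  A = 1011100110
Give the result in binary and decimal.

Flip each bit (0->1, 1->0):
  1011100110
  0100011001

Answer: 0100011001 (281)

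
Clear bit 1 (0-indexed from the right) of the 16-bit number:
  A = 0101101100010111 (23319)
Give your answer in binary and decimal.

Mask = ~(1 << 1) = 1111111111111101
Bit 1 of A is 1, so AND-ing with the mask clears it to 0.
  0101101100010111
& 1111111111111101
------------------
  0101101100010101

Answer: 0101101100010101 (23317)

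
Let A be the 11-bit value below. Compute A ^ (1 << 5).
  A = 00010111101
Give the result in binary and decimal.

Mask = 1 << 5 = 00000100000
Bit 5 of A is 1; XOR with the mask flips it to 0.
  00010111101
^ 00000100000
-------------
  00010011101

Answer: 00010011101 (157)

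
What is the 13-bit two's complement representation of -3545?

1. Binary of +3545:  0110111011001
2. Invert bits:     1001000100110
3. Add 1:           1001000100111

Answer: 1001000100111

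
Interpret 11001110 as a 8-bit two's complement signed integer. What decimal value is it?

MSB is 1, so the value is negative. Find the magnitude:
1. Invert bits:  00110001
2. Add 1:        00110010  = 50
3. Apply sign:   -50

Answer: -50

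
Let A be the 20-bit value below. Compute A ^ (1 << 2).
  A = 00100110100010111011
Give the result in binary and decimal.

Mask = 1 << 2 = 00000000000000000100
Bit 2 of A is 0; XOR with the mask flips it to 1.
  00100110100010111011
^ 00000000000000000100
----------------------
  00100110100010111111

Answer: 00100110100010111111 (157887)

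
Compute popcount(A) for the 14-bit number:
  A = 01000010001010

01000010001010
1-bits at positions (from bit 0 = LSB): 1, 3, 7, 12
Count = 4

Answer: 4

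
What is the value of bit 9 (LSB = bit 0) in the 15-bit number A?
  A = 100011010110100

Bit 9 is the 10th from the right.
  100011010110100
       ^
That bit is 1.

Answer: 1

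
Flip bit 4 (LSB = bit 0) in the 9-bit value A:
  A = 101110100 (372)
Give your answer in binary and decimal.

Mask = 1 << 4 = 000010000
Bit 4 of A is 1; XOR with the mask flips it to 0.
  101110100
^ 000010000
-----------
  101100100

Answer: 101100100 (356)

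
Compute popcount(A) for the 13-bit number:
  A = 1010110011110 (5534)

1010110011110
1-bits at positions (from bit 0 = LSB): 1, 2, 3, 4, 7, 8, 10, 12
Count = 8

Answer: 8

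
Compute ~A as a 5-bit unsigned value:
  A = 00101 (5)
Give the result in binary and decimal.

Flip each bit (0->1, 1->0):
  00101
  11010

Answer: 11010 (26)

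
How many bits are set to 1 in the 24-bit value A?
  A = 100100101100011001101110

100100101100011001101110
1-bits at positions (from bit 0 = LSB): 1, 2, 3, 5, 6, 9, 10, 14, 15, 17, 20, 23
Count = 12

Answer: 12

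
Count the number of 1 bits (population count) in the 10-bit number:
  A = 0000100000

0000100000
1-bits at positions (from bit 0 = LSB): 5
Count = 1

Answer: 1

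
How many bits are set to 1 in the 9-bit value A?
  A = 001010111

001010111
1-bits at positions (from bit 0 = LSB): 0, 1, 2, 4, 6
Count = 5

Answer: 5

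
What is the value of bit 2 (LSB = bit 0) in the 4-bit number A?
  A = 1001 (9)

Bit 2 is the 3rd from the right.
  1001
   ^
That bit is 0.

Answer: 0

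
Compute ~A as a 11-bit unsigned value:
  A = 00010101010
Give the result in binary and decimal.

Flip each bit (0->1, 1->0):
  00010101010
  11101010101

Answer: 11101010101 (1877)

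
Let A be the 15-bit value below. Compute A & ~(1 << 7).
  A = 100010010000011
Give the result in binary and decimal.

Mask = ~(1 << 7) = 111111101111111
Bit 7 of A is 1, so AND-ing with the mask clears it to 0.
  100010010000011
& 111111101111111
-----------------
  100010000000011

Answer: 100010000000011 (17411)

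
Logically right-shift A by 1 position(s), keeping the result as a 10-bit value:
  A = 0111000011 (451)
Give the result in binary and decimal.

Logical shift right by 1: drop the bottom 1 bit(s), prepend 1 zero(s) on the left.
  0111000011  ->  keep [011100001], discard [1], prepend 0
= 0011100001

Answer: 0011100001 (225)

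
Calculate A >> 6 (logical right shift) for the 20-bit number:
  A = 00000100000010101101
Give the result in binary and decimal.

Logical shift right by 6: drop the bottom 6 bit(s), prepend 6 zero(s) on the left.
  00000100000010101101  ->  keep [00000100000010], discard [101101], prepend 000000
= 00000000000100000010

Answer: 00000000000100000010 (258)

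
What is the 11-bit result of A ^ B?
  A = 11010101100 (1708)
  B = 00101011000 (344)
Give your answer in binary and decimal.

Apply ^ to each column (1 where bits differ):
  11010101100
^ 00101011000
-------------
  11111110100

Answer: 11111110100 (2036)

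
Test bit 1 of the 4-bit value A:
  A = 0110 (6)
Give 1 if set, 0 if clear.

Bit 1 is the 2nd from the right.
  0110
    ^
That bit is 1.

Answer: 1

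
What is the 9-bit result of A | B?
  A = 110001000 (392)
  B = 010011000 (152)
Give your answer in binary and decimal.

Apply | to each column (1 where either bit is 1):
  110001000
| 010011000
-----------
  110011000

Answer: 110011000 (408)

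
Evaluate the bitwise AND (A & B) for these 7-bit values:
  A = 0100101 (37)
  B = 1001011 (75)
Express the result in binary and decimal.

Apply & to each column (1 only where both bits are 1):
  0100101
& 1001011
---------
  0000001

Answer: 0000001 (1)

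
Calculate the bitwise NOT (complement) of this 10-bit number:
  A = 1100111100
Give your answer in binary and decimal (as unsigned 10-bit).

Flip each bit (0->1, 1->0):
  1100111100
  0011000011

Answer: 0011000011 (195)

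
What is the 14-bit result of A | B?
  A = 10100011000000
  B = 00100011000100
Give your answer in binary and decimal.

Apply | to each column (1 where either bit is 1):
  10100011000000
| 00100011000100
----------------
  10100011000100

Answer: 10100011000100 (10436)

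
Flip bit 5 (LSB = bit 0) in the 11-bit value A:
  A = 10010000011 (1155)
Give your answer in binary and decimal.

Mask = 1 << 5 = 00000100000
Bit 5 of A is 0; XOR with the mask flips it to 1.
  10010000011
^ 00000100000
-------------
  10010100011

Answer: 10010100011 (1187)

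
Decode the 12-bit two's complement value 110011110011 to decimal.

MSB is 1, so the value is negative. Find the magnitude:
1. Invert bits:  001100001100
2. Add 1:        001100001101  = 781
3. Apply sign:   -781

Answer: -781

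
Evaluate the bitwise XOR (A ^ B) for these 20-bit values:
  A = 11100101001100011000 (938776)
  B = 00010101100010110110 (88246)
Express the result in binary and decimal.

Apply ^ to each column (1 where bits differ):
  11100101001100011000
^ 00010101100010110110
----------------------
  11110000101110101110

Answer: 11110000101110101110 (986030)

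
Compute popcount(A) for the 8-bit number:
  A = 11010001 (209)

11010001
1-bits at positions (from bit 0 = LSB): 0, 4, 6, 7
Count = 4

Answer: 4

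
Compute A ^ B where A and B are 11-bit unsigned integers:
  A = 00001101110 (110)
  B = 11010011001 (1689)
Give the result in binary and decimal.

Apply ^ to each column (1 where bits differ):
  00001101110
^ 11010011001
-------------
  11011110111

Answer: 11011110111 (1783)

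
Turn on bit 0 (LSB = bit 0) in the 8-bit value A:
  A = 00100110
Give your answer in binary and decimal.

Mask = 1 << 0 = 00000001
Bit 0 of A is 0, so OR-ing with the mask flips it to 1.
  00100110
| 00000001
----------
  00100111

Answer: 00100111 (39)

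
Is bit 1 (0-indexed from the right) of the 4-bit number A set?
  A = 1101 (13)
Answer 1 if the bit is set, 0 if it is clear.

Bit 1 is the 2nd from the right.
  1101
    ^
That bit is 0.

Answer: 0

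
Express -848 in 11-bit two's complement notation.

1. Binary of +848:  01101010000
2. Invert bits:     10010101111
3. Add 1:           10010110000

Answer: 10010110000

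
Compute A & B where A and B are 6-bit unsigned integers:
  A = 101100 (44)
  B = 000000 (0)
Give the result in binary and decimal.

Apply & to each column (1 only where both bits are 1):
  101100
& 000000
--------
  000000

Answer: 000000 (0)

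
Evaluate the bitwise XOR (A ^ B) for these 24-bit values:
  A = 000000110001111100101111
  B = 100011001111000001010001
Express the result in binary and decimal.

Apply ^ to each column (1 where bits differ):
  000000110001111100101111
^ 100011001111000001010001
--------------------------
  100011111110111101111110

Answer: 100011111110111101111110 (9432958)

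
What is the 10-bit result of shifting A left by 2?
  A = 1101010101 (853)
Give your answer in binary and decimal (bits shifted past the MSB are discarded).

Shift left by 2: drop the top 2 bit(s), append 2 zero(s) on the right.
  1101010101  ->  discard [11], keep [01010101], append 00
= 0101010100

Answer: 0101010100 (340)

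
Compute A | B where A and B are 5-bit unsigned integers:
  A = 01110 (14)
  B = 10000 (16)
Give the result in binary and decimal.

Apply | to each column (1 where either bit is 1):
  01110
| 10000
-------
  11110

Answer: 11110 (30)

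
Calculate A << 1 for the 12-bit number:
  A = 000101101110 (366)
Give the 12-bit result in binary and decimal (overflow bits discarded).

Shift left by 1: drop the top 1 bit(s), append 1 zero(s) on the right.
  000101101110  ->  discard [0], keep [00101101110], append 0
= 001011011100

Answer: 001011011100 (732)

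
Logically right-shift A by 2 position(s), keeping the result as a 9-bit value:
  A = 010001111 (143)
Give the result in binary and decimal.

Logical shift right by 2: drop the bottom 2 bit(s), prepend 2 zero(s) on the left.
  010001111  ->  keep [0100011], discard [11], prepend 00
= 000100011

Answer: 000100011 (35)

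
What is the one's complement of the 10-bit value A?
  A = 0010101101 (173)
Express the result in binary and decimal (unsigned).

Flip each bit (0->1, 1->0):
  0010101101
  1101010010

Answer: 1101010010 (850)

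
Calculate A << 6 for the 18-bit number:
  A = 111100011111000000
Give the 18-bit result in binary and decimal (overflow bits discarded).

Shift left by 6: drop the top 6 bit(s), append 6 zero(s) on the right.
  111100011111000000  ->  discard [111100], keep [011111000000], append 000000
= 011111000000000000

Answer: 011111000000000000 (126976)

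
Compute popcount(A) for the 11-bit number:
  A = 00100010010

00100010010
1-bits at positions (from bit 0 = LSB): 1, 4, 8
Count = 3

Answer: 3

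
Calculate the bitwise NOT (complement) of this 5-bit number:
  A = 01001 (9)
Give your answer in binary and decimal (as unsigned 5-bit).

Flip each bit (0->1, 1->0):
  01001
  10110

Answer: 10110 (22)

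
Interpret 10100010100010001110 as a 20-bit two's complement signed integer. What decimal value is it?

MSB is 1, so the value is negative. Find the magnitude:
1. Invert bits:  01011101011101110001
2. Add 1:        01011101011101110010  = 382834
3. Apply sign:   -382834

Answer: -382834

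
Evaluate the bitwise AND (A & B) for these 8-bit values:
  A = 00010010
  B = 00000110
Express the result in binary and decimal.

Apply & to each column (1 only where both bits are 1):
  00010010
& 00000110
----------
  00000010

Answer: 00000010 (2)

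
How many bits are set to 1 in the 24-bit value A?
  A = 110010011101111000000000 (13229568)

110010011101111000000000
1-bits at positions (from bit 0 = LSB): 9, 10, 11, 12, 14, 15, 16, 19, 22, 23
Count = 10

Answer: 10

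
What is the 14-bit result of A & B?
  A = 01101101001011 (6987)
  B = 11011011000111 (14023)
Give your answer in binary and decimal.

Apply & to each column (1 only where both bits are 1):
  01101101001011
& 11011011000111
----------------
  01001001000011

Answer: 01001001000011 (4675)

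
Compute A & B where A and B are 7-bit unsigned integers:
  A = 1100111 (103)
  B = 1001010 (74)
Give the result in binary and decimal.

Apply & to each column (1 only where both bits are 1):
  1100111
& 1001010
---------
  1000010

Answer: 1000010 (66)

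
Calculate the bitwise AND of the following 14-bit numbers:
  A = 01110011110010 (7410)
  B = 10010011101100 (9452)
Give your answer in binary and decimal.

Apply & to each column (1 only where both bits are 1):
  01110011110010
& 10010011101100
----------------
  00010011100000

Answer: 00010011100000 (1248)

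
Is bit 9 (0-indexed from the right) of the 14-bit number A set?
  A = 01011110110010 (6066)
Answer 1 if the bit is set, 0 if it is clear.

Bit 9 is the 10th from the right.
  01011110110010
      ^
That bit is 1.

Answer: 1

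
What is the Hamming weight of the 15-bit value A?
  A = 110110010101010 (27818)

110110010101010
1-bits at positions (from bit 0 = LSB): 1, 3, 5, 7, 10, 11, 13, 14
Count = 8

Answer: 8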